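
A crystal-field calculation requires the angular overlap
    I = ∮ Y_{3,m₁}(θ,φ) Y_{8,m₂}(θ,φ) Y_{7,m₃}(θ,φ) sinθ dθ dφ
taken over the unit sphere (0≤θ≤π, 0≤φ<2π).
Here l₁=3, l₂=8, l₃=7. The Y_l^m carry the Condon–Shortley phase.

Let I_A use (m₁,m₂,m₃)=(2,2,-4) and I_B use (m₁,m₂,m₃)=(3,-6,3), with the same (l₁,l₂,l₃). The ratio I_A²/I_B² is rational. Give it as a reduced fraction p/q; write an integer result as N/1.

l's match ⇒ only the (l;m) 3-j factors differ between A and B.
A: triangle coeff Δ(3,8,7) = 1/5290740; Σ_t [0,1]: t=0:+1/174182400 t=1:−1/26127360 = -17/522547200; (3j)²=935/62244 [(3 8 7; 2 2 -4)], sign=+1
B: triangle coeff Δ(3,8,7) = 1/5290740; Σ_t [0,0]: t=0:+1/348364800 = 1/348364800; (3j)²=11/646 [(3 8 7; 3 -6 3)], sign=+1
I_A²/I_B² = (935/62244)/(11/646) = 1445/1638

1445/1638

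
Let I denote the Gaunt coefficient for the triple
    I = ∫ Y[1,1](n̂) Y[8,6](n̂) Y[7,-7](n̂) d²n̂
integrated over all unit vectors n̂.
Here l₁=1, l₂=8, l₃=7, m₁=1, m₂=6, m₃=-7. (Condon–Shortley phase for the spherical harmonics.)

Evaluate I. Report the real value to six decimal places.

m-sum 0 ✓  L=16 even ✓  7≤7≤9 ✓
Π(2lᵢ+1) = 3×17×15 = 765
triangle coeff Δ(1,8,7) = 1/2040
Σ_t [1,1]: t=1:−1/25401600 = -1/25401600
(3j)²=8/255 [(1 8 7; 0 0 0)], sign=+1
Σ_t [0,0]: t=0:+1/174356582400 = 1/174356582400
(3j)²=1/2040 [(1 8 7; 1 6 -7)], sign=+1
⇒ 4πI² = 1/85
I = (+1)√(1/85/(4π)) = 0.03059748

0.030597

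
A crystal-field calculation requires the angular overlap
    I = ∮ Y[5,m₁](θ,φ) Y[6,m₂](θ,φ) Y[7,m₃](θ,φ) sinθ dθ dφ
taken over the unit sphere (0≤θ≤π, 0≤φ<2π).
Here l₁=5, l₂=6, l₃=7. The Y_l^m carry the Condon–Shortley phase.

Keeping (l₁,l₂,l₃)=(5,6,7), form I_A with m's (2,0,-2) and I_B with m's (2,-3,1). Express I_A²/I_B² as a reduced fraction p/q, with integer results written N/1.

630/529

Shared (l₁,l₂,l₃)=(5,6,7): N and (l;000)² cancel in I_A²/I_B².
A: Δ = 4!·6!·8!/19! = 1/174594420; Racah Σ t=0..3: t=0:+1/1244160 t=1:−1/207360 t=2:+1/276480 t=3:−1/3110400 = -1/1382400; ⇒ 3j(5 6 7; 2 0 -2)² = 189/92378, sgn +1
B: Δ = 4!·6!·8!/19! = 1/174594420; Racah Σ t=0..3: t=0:+1/622080 t=1:−1/414720 t=2:+1/2419200 t=3:−1/174182400 = -23/58060800; ⇒ 3j(5 6 7; 2 -3 1)² = 1587/923780, sgn -1
I_A²/I_B² = (189/92378)/(1587/923780) = 630/529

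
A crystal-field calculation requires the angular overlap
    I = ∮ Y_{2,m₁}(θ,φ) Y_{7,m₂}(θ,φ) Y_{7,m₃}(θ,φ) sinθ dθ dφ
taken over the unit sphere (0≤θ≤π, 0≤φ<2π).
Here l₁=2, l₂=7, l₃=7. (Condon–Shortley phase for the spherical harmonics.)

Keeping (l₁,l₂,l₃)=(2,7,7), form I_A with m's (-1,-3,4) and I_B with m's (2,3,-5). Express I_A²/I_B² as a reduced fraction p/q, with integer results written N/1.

49/36

Same 2,7,7: normalisation and zero-m 3j drop out of the ratio.
A: Δ: 2! 2! 12! / 17! → 1/185640; sum: t=1:−1/4354560 t=2:+1/14515200 = -1/6220800; 3j²(2 7 7; -1 -3 4) = Δ·Π!·Σ² = 77/4420  (sign +1)
B: Δ: 2! 2! 12! / 17! → 1/185640; sum: t=0:+1/29030400 = 1/29030400; 3j²(2 7 7; 2 3 -5) = Δ·Π!·Σ² = 99/7735  (sign +1)
I_A²/I_B² = (77/4420)/(99/7735) = 49/36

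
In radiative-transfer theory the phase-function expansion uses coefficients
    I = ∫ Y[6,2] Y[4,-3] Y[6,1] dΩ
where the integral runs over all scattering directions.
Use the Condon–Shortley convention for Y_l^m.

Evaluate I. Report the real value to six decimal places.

-0.039511

Checks pass: Σm=0; 16 even; l₃=6∈[2,10].
(2·6+1)(2·4+1)(2·6+1) = 1521
Δ: 4! 8! 4! / 17! → 1/15315300
sum: t=0:+1/829440 t=1:−1/25920 t=2:+1/9216 t=3:−1/25920 t=4:+1/829440 = 7/207360
3j²(6 4 6; 0 0 0) = Δ·Π!·Σ² = 28/2431  (sign +1)
sum: t=0:+1/82944 t=1:−1/103680 = 1/414720
3j²(6 4 6; 2 -3 1) = Δ·Π!·Σ² = 49/43758  (sign -1)
combine: 4πI² = 1521·28/2431·49/43758 = 686/34969
take √, sign -1: I = -0.03951077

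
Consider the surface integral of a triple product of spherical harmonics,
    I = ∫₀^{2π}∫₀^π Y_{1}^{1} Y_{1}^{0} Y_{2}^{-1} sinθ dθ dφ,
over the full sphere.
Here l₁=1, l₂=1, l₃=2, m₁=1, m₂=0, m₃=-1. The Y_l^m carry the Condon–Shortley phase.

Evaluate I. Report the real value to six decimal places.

-0.218510

m-sum 0 ✓  L=4 even ✓  0≤2≤2 ✓
Π(2lᵢ+1) = 3×3×5 = 45
triangle coeff Δ(1,1,2) = 1/30
Σ_t [0,0]: t=0:+1/1 = 1/1
(3j)²=2/15 [(1 1 2; 0 0 0)], sign=+1
Σ_t [0,0]: t=0:+1/2 = 1/2
(3j)²=1/10 [(1 1 2; 1 0 -1)], sign=-1
⇒ 4πI² = 3/5
I = (-1)√(3/5/(4π)) = -0.21850969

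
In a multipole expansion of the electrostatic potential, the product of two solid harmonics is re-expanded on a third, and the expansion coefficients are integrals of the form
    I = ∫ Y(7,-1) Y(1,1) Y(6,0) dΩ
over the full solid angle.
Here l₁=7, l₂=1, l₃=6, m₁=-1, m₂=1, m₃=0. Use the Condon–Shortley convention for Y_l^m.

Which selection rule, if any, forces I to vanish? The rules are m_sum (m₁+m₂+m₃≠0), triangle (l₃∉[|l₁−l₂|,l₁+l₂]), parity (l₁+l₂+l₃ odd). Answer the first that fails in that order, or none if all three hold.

Σmᵢ = 0  ✓
l₃∈[|l₁−l₂|,l₁+l₂]=[6,8], have l₃=6  ✓
Σlᵢ = 14 ⇒ even  ✓

none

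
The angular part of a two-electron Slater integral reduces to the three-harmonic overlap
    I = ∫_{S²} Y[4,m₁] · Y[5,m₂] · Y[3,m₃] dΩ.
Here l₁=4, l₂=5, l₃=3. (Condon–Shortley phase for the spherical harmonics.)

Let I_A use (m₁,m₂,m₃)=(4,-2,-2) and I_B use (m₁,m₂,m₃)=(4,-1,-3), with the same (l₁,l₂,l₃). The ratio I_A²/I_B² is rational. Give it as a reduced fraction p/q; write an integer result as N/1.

Shared (l₁,l₂,l₃)=(4,5,3): N and (l;000)² cancel in I_A²/I_B².
A: Δ = 6!·2!·4!/13! = 1/180180; Racah Σ t=0..0: t=0:+1/8640 = 1/8640; ⇒ 3j(4 5 3; 4 -2 -2)² = 14/1287, sgn -1
B: Δ = 6!·2!·4!/13! = 1/180180; Racah Σ t=0..0: t=0:+1/34560 = 1/34560; ⇒ 3j(4 5 3; 4 -1 -3)² = 1/429, sgn +1
I_A²/I_B² = (14/1287)/(1/429) = 14/3

14/3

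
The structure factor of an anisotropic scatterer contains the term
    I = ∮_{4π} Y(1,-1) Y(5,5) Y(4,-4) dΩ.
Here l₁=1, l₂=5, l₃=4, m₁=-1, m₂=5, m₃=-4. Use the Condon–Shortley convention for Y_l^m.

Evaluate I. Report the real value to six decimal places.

-0.329416

Rules hold: Σm=0, L=10 even, 4≤4≤6.
N = 3·11·9 = 297
Δ = 2!·0!·8!/11! = 1/495
Racah Σ t=1..1: t=1:−1/576 = -1/576
⇒ 3j(1 5 4; 0 0 0)² = 5/99, sgn -1
Racah Σ t=2..2: t=2:+1/80640 = 1/80640
⇒ 3j(1 5 4; -1 5 -4)² = 1/11, sgn +1
4πI² = N·(3j₀)²·(3jₘ)² = 15/11
I = -1·√(1.36364/4π) = -0.32941575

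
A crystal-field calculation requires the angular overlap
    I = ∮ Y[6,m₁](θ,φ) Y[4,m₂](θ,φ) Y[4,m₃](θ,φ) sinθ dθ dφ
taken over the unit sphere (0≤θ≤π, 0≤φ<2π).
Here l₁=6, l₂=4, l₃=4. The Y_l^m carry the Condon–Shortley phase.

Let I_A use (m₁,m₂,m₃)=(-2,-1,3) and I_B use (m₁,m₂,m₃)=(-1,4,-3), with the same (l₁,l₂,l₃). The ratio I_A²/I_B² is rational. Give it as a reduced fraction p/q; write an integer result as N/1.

45/7

Same 6,4,4: normalisation and zero-m 3j drop out of the ratio.
A: Δ: 6! 6! 2! / 15! → 1/1261260; sum: t=2:+1/34560 t=3:−1/8640 = -1/11520; 3j²(6 4 4; -2 -1 3) = Δ·Π!·Σ² = 3/143  (sign +1)
B: Δ: 6! 6! 2! / 15! → 1/1261260; sum: t=6:+1/172800 = 1/172800; 3j²(6 4 4; -1 4 -3) = Δ·Π!·Σ² = 7/2145  (sign -1)
I_A²/I_B² = (3/143)/(7/2145) = 45/7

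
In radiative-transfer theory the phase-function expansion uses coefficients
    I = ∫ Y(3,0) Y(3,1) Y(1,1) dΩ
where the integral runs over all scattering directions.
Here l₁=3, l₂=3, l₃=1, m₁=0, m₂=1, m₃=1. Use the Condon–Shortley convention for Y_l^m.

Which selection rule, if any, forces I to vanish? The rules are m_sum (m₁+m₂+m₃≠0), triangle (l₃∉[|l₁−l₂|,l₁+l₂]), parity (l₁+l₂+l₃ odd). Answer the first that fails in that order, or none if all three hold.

m_sum

Σmᵢ = 2  ✗
l₃∈[|l₁−l₂|,l₁+l₂]=[0,6], have l₃=1
Σlᵢ = 7 ⇒ odd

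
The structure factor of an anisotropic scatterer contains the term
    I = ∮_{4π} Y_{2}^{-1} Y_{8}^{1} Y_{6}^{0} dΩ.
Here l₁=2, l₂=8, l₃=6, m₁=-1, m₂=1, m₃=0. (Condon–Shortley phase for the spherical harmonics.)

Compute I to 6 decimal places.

-0.205780

m-sum 0 ✓  L=16 even ✓  6≤6≤10 ✓
Π(2lᵢ+1) = 5×17×13 = 1105
triangle coeff Δ(2,8,6) = 1/30940
Σ_t [2,2]: t=2:+1/2073600 = 1/2073600
(3j)²=28/1105 [(2 8 6; 0 0 0)], sign=+1
Σ_t [3,3]: t=3:−1/3110400 = -1/3110400
(3j)²=21/1105 [(2 8 6; -1 1 0)], sign=-1
⇒ 4πI² = 588/1105
I = (-1)√(588/1105/(4π)) = -0.20577973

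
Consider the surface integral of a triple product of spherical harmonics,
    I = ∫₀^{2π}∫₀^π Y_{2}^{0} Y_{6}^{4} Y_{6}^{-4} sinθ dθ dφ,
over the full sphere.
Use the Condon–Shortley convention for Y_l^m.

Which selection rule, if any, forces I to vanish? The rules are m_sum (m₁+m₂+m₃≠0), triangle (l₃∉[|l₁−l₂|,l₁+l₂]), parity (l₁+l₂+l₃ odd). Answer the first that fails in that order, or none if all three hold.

Σmᵢ = 0  ✓
l₃∈[|l₁−l₂|,l₁+l₂]=[4,8], have l₃=6  ✓
Σlᵢ = 14 ⇒ even  ✓

none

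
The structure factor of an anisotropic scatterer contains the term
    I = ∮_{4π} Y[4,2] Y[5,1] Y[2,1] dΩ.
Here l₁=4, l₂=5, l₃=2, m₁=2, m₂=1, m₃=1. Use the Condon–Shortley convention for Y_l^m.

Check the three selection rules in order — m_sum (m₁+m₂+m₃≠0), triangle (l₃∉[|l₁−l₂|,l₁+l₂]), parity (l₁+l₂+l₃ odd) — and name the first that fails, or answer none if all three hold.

Σmᵢ = 4  ✗
l₃∈[|l₁−l₂|,l₁+l₂]=[1,9], have l₃=2
Σlᵢ = 11 ⇒ odd

m_sum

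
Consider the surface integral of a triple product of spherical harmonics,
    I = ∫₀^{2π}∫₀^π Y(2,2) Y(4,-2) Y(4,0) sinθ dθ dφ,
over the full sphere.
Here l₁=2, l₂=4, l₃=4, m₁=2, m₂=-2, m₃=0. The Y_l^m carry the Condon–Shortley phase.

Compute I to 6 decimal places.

-0.190365

m-sum 0 ✓  L=10 even ✓  2≤4≤6 ✓
Π(2lᵢ+1) = 5×9×9 = 405
triangle coeff Δ(2,4,4) = 1/13860
Σ_t [0,2]: t=0:+1/192 t=1:−1/36 t=2:+1/192 = -5/288
(3j)²=20/693 [(2 4 4; 0 0 0)], sign=-1
Σ_t [0,0]: t=0:+1/192 = 1/192
(3j)²=3/77 [(2 4 4; 2 -2 0)], sign=+1
⇒ 4πI² = 2700/5929
I = (-1)√(2700/5929/(4π)) = -0.19036462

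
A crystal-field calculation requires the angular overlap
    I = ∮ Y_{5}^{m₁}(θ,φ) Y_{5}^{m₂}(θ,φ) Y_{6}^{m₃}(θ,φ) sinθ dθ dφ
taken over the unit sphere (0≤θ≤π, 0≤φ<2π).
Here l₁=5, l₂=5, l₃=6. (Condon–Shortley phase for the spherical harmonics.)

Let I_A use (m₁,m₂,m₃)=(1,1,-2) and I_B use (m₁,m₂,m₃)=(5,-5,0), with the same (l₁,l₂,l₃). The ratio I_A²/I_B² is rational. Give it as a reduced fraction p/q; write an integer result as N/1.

l's match ⇒ only the (l;m) 3-j factors differ between A and B.
A: triangle coeff Δ(5,5,6) = 1/28588560; Σ_t [0,4]: t=0:+1/829440 t=1:−1/25920 t=2:+1/9216 t=3:−1/25920 t=4:+1/829440 = 7/207360; (3j)²=28/2431 [(5 5 6; 1 1 -2)], sign=+1
B: triangle coeff Δ(5,5,6) = 1/28588560; Σ_t [0,0]: t=0:+1/12441600 = 1/12441600; (3j)²=15/9724 [(5 5 6; 5 -5 0)], sign=+1
I_A²/I_B² = (28/2431)/(15/9724) = 112/15

112/15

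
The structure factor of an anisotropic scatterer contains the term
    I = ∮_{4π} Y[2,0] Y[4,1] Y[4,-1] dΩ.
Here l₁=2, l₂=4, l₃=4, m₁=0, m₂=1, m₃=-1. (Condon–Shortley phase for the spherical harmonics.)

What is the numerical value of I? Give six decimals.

-0.139264

Checks pass: Σm=0; 10 even; l₃=4∈[2,6].
(2·2+1)(2·4+1)(2·4+1) = 405
Δ: 2! 2! 6! / 11! → 1/13860
sum: t=0:+1/192 t=1:−1/36 t=2:+1/192 = -5/288
3j²(2 4 4; 0 0 0) = Δ·Π!·Σ² = 20/693  (sign -1)
sum: t=0:+1/480 t=1:−1/48 t=2:+1/144 = -17/1440
3j²(2 4 4; 0 1 -1) = Δ·Π!·Σ² = 289/13860  (sign +1)
combine: 4πI² = 405·20/693·289/13860 = 1445/5929
take √, sign -1: I = -0.13926381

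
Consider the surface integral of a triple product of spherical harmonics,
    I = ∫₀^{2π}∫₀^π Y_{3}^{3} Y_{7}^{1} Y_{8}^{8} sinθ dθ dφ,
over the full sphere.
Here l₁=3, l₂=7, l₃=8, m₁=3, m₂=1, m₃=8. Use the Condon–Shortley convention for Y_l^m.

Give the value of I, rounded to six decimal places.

m-sum = 3 + 1 + 8 = 12 ≠ 0 ⇒ I = 0

0.000000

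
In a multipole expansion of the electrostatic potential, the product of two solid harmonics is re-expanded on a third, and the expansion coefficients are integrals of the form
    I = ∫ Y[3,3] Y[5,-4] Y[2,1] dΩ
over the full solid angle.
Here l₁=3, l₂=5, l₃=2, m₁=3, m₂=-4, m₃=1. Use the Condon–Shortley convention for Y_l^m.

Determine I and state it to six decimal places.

0.219610

m-sum 0 ✓  L=10 even ✓  2≤2≤8 ✓
Π(2lᵢ+1) = 7×11×5 = 385
triangle coeff Δ(3,5,2) = 1/2310
Σ_t [3,3]: t=3:−1/144 = -1/144
(3j)²=10/231 [(3 5 2; 0 0 0)], sign=-1
Σ_t [0,0]: t=0:+1/4320 = 1/4320
(3j)²=2/55 [(3 5 2; 3 -4 1)], sign=-1
⇒ 4πI² = 20/33
I = (+1)√(20/33/(4π)) = 0.21961050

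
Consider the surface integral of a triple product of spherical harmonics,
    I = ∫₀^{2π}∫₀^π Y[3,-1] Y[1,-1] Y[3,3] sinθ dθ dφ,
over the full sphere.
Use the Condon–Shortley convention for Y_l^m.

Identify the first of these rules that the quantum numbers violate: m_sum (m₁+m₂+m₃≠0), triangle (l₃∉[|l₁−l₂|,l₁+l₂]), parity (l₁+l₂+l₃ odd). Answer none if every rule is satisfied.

m_sum

azimuthal sum: -1 − 1 + 3 = 1  ✗
2 ≤ 3 ≤ 4 (triangle on l)
L = 3 + 1 + 3 = 7 (odd)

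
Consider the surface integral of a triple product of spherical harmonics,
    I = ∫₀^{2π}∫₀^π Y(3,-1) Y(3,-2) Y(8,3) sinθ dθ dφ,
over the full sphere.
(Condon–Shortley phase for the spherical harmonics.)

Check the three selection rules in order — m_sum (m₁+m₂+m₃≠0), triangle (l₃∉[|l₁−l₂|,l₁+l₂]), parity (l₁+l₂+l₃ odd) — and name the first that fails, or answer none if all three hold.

Σmᵢ = 0  ✓
l₃∈[|l₁−l₂|,l₁+l₂]=[0,6], have l₃=8  ✗
Σlᵢ = 14 ⇒ even

triangle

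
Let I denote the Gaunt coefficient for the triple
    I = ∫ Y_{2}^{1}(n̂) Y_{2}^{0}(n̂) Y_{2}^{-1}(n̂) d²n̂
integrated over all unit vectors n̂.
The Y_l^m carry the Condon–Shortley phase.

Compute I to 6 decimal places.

-0.090112

Checks pass: Σm=0; 6 even; l₃=2∈[0,4].
(2·2+1)(2·2+1)(2·2+1) = 125
Δ: 2! 2! 2! / 7! → 1/630
sum: t=0:+1/8 t=1:−1/1 t=2:+1/8 = -3/4
3j²(2 2 2; 0 0 0) = Δ·Π!·Σ² = 2/35  (sign -1)
sum: t=0:+1/4 t=1:−1/2 = -1/4
3j²(2 2 2; 1 0 -1) = Δ·Π!·Σ² = 1/70  (sign +1)
combine: 4πI² = 125·2/35·1/70 = 5/49
take √, sign -1: I = -0.09011188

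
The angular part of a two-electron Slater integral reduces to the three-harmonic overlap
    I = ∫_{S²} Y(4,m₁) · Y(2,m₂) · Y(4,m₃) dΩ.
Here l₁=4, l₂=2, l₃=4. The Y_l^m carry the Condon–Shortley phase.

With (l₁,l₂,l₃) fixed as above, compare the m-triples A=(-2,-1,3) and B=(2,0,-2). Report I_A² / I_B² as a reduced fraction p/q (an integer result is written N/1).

525/64

Same 4,2,4: normalisation and zero-m 3j drop out of the ratio.
A: Δ: 2! 6! 2! / 11! → 1/13860; sum: t=0:+1/1440 t=1:−1/240 = -1/288; 3j²(4 2 4; -2 -1 3) = Δ·Π!·Σ² = 5/132  (sign +1)
B: Δ: 2! 6! 2! / 11! → 1/13860; sum: t=0:+1/192 t=1:−1/120 t=2:+1/2880 = -1/360; 3j²(4 2 4; 2 0 -2) = Δ·Π!·Σ² = 16/3465  (sign -1)
I_A²/I_B² = (5/132)/(16/3465) = 525/64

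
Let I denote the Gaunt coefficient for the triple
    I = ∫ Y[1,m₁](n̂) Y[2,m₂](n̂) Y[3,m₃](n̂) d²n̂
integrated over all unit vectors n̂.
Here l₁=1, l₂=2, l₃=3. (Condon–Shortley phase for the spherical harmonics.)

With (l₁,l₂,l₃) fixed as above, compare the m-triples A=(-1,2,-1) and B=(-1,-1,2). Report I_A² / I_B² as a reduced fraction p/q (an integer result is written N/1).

Shared (l₁,l₂,l₃)=(1,2,3): N and (l;000)² cancel in I_A²/I_B².
A: Δ = 0!·2!·4!/7! = 1/105; Racah Σ t=0..0: t=0:+1/48 = 1/48; ⇒ 3j(1 2 3; -1 2 -1)² = 1/105, sgn +1
B: Δ = 0!·2!·4!/7! = 1/105; Racah Σ t=0..0: t=0:+1/12 = 1/12; ⇒ 3j(1 2 3; -1 -1 2)² = 2/21, sgn -1
I_A²/I_B² = (1/105)/(2/21) = 1/10

1/10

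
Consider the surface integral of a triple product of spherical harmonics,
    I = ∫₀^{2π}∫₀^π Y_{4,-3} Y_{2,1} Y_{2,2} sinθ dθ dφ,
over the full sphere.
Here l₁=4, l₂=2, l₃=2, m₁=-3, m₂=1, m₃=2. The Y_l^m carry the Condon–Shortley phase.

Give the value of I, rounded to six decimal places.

Checks pass: Σm=0; 8 even; l₃=2∈[2,6].
(2·4+1)(2·2+1)(2·2+1) = 225
Δ: 4! 4! 0! / 9! → 1/630
sum: t=2:+1/16 = 1/16
3j²(4 2 2; 0 0 0) = Δ·Π!·Σ² = 2/35  (sign +1)
sum: t=3:−1/144 = -1/144
3j²(4 2 2; -3 1 2) = Δ·Π!·Σ² = 1/18  (sign -1)
combine: 4πI² = 225·2/35·1/18 = 5/7
take √, sign -1: I = -0.23841361

-0.238414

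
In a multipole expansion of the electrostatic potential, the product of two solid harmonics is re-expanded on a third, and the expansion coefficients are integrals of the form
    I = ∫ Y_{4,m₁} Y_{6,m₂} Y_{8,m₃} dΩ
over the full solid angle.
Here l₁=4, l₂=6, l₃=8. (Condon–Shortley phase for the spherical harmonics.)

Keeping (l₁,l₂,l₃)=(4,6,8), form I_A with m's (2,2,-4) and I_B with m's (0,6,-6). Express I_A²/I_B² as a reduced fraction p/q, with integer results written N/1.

Shared (l₁,l₂,l₃)=(4,6,8): N and (l;000)² cancel in I_A²/I_B².
A: Δ = 2!·6!·10!/19! = 1/23279256; Racah Σ t=0..2: t=0:+1/7741440 t=1:−1/3628800 t=2:+1/24883200 = -37/348364800; ⇒ 3j(4 6 8; 2 2 -4)² = 1369/176358, sgn -1
B: Δ = 2!·6!·10!/19! = 1/23279256; Racah Σ t=2..2: t=2:+1/348364800 = 1/348364800; ⇒ 3j(4 6 8; 0 6 -6)² = 11/646, sgn +1
I_A²/I_B² = (1369/176358)/(11/646) = 1369/3003

1369/3003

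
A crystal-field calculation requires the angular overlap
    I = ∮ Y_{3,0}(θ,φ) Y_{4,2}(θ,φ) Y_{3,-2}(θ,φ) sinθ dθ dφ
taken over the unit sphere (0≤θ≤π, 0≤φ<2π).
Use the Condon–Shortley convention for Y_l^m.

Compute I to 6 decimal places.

Checks pass: Σm=0; 10 even; l₃=3∈[1,7].
(2·3+1)(2·4+1)(2·3+1) = 441
Δ: 4! 2! 4! / 11! → 1/34650
sum: t=1:−1/72 t=2:+1/16 t=3:−1/72 = 5/144
3j²(3 4 3; 0 0 0) = Δ·Π!·Σ² = 2/77  (sign -1)
sum: t=2:+1/96 t=3:−1/72 = -1/288
3j²(3 4 3; 0 2 -2) = Δ·Π!·Σ² = 1/462  (sign +1)
combine: 4πI² = 441·2/77·1/462 = 3/121
take √, sign -1: I = -0.04441841

-0.044418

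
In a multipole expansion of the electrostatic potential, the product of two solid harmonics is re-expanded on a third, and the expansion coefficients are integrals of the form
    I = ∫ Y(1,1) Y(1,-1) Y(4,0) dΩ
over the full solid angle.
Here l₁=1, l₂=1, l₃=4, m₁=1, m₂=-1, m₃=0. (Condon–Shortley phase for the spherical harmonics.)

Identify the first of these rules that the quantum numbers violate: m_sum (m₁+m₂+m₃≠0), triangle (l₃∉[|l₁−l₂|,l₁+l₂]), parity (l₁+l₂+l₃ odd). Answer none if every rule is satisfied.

triangle

m₁+m₂+m₃ = 1 − 1 + 0 = 0  ✓
triangle: |1−1|=0 ≤ l₃=4 ≤ 1+1=2  ✗
parity: l₁+l₂+l₃ = 6 is even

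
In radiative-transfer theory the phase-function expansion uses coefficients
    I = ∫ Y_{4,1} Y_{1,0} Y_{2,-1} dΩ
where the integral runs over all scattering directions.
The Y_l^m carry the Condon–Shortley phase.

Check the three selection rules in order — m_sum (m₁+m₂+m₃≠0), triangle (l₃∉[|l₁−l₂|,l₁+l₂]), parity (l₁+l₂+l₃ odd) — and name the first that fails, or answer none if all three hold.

Σmᵢ = 0  ✓
l₃∈[|l₁−l₂|,l₁+l₂]=[3,5], have l₃=2  ✗
Σlᵢ = 7 ⇒ odd

triangle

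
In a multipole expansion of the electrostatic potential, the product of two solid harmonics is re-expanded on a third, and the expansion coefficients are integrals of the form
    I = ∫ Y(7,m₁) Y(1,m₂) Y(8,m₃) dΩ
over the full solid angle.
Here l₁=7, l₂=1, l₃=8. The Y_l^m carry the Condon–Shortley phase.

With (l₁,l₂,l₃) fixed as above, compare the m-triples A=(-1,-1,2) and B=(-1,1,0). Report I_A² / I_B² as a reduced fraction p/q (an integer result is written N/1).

Shared (l₁,l₂,l₃)=(7,1,8): N and (l;000)² cancel in I_A²/I_B².
A: Δ = 0!·14!·2!/17! = 1/2040; Racah Σ t=0..0: t=0:+1/58060800 = 1/58060800; ⇒ 3j(7 1 8; -1 -1 2)² = 3/136, sgn +1
B: Δ = 0!·14!·2!/17! = 1/2040; Racah Σ t=0..0: t=0:+1/58060800 = 1/58060800; ⇒ 3j(7 1 8; -1 1 0)² = 7/510, sgn +1
I_A²/I_B² = (3/136)/(7/510) = 45/28

45/28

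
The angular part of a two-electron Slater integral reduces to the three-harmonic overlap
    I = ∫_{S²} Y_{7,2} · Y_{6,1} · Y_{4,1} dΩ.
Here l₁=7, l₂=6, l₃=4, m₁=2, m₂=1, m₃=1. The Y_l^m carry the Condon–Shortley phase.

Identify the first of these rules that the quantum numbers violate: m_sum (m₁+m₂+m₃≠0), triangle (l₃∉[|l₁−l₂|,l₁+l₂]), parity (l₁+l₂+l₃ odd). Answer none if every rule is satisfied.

azimuthal sum: 2 + 1 + 1 = 4  ✗
1 ≤ 4 ≤ 13 (triangle on l)
L = 7 + 6 + 4 = 17 (odd)

m_sum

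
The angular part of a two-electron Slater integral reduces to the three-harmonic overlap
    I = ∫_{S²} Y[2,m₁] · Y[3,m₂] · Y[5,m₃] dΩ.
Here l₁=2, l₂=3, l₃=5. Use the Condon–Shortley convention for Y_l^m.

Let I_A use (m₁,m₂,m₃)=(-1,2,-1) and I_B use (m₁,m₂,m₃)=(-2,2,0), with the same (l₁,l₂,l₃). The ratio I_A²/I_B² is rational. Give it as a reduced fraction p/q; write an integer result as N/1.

Shared (l₁,l₂,l₃)=(2,3,5): N and (l;000)² cancel in I_A²/I_B².
A: Δ = 0!·4!·6!/11! = 1/2310; Racah Σ t=0..0: t=0:+1/720 = 1/720; ⇒ 3j(2 3 5; -1 2 -1)² = 4/385, sgn +1
B: Δ = 0!·4!·6!/11! = 1/2310; Racah Σ t=0..0: t=0:+1/2880 = 1/2880; ⇒ 3j(2 3 5; -2 2 0)² = 1/462, sgn -1
I_A²/I_B² = (4/385)/(1/462) = 24/5

24/5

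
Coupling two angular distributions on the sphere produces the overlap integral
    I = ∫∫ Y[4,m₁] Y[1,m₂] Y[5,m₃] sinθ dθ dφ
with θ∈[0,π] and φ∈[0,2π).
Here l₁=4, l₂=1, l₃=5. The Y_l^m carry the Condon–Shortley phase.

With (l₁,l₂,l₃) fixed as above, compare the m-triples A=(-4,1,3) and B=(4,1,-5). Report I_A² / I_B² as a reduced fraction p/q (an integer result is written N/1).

Same 4,1,5: normalisation and zero-m 3j drop out of the ratio.
A: Δ: 0! 8! 2! / 11! → 1/495; sum: t=0:+1/80640 = 1/80640; 3j²(4 1 5; -4 1 3) = Δ·Π!·Σ² = 1/495  (sign +1)
B: Δ: 0! 8! 2! / 11! → 1/495; sum: t=0:+1/80640 = 1/80640; 3j²(4 1 5; 4 1 -5) = Δ·Π!·Σ² = 1/11  (sign +1)
I_A²/I_B² = (1/495)/(1/11) = 1/45

1/45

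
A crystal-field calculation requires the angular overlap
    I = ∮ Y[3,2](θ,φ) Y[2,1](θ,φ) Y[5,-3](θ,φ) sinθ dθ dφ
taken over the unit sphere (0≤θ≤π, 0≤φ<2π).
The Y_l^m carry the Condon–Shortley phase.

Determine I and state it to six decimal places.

-0.253584

Rules hold: Σm=0, L=10 even, 1≤5≤5.
N = 7·5·11 = 385
Δ = 0!·6!·4!/11! = 1/2310
Racah Σ t=0..0: t=0:+1/144 = 1/144
⇒ 3j(3 2 5; 0 0 0)² = 10/231, sgn -1
Racah Σ t=0..0: t=0:+1/720 = 1/720
⇒ 3j(3 2 5; 2 1 -3)² = 8/165, sgn +1
4πI² = N·(3j₀)²·(3jₘ)² = 80/99
I = -1·√(0.808081/4π) = -0.25358436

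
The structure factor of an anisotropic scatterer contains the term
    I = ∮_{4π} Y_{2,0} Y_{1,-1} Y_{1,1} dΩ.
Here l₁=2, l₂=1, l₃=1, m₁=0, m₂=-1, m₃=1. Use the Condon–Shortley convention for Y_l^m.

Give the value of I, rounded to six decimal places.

m-sum 0 ✓  L=4 even ✓  1≤1≤3 ✓
Π(2lᵢ+1) = 5×3×3 = 45
triangle coeff Δ(2,1,1) = 1/30
Σ_t [1,1]: t=1:−1/1 = -1/1
(3j)²=2/15 [(2 1 1; 0 0 0)], sign=+1
Σ_t [0,0]: t=0:+1/4 = 1/4
(3j)²=1/30 [(2 1 1; 0 -1 1)], sign=+1
⇒ 4πI² = 1/5
I = (+1)√(1/5/(4π)) = 0.12615663

0.126157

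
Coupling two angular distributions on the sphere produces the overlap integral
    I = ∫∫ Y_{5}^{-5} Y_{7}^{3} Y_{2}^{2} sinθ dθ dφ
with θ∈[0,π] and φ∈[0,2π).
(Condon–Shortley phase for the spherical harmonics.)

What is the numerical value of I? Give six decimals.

-0.011332

Checks pass: Σm=0; 14 even; l₃=2∈[2,12].
(2·5+1)(2·7+1)(2·2+1) = 825
Δ: 10! 0! 4! / 15! → 1/15015
sum: t=5:−1/57600 = -1/57600
3j²(5 7 2; 0 0 0) = Δ·Π!·Σ² = 21/715  (sign -1)
sum: t=10:+1/87091200 = 1/87091200
3j²(5 7 2; -5 3 2) = Δ·Π!·Σ² = 1/15015  (sign +1)
combine: 4πI² = 825·21/715·1/15015 = 3/1859
take √, sign -1: I = -0.01133225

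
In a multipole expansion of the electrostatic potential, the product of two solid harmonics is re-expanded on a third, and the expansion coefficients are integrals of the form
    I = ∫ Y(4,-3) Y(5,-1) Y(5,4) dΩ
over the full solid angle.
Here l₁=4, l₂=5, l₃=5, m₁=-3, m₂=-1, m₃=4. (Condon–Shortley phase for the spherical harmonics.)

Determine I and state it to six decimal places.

Rules hold: Σm=0, L=14 even, 1≤5≤9.
N = 9·11·11 = 1089
Δ = 4!·4!·6!/15! = 1/3153150
Racah Σ t=0..4: t=0:+1/69120 t=1:−1/1728 t=2:+1/576 t=3:−1/1728 t=4:+1/69120 = 7/11520
⇒ 3j(4 5 5; 0 0 0)² = 2/143, sgn -1
Racah Σ t=3..4: t=3:−1/17280 t=4:+1/103680 = -1/20736
⇒ 3j(4 5 5; -3 -1 4)² = 10/429, sgn +1
4πI² = N·(3j₀)²·(3jₘ)² = 60/169
I = -1·√(0.35503/4π) = -0.16808437

-0.168084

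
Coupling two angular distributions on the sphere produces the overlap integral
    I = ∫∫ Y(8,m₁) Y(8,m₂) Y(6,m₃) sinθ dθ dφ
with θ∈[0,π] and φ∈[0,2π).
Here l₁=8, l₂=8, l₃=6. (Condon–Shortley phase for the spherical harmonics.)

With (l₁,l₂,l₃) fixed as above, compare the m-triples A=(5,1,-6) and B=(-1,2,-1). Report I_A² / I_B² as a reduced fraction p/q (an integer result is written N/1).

Same 8,8,6: normalisation and zero-m 3j drop out of the ratio.
A: Δ: 10! 6! 6! / 23! → 1/13742520792; sum: t=3:−1/15676416000 = -1/15676416000; 3j²(8 8 6; 5 1 -6) = Δ·Π!·Σ² = 72/7429  (sign -1)
B: Δ: 10! 6! 6! / 23! → 1/13742520792; sum: t=4:+1/1492992000 t=5:−1/82944000 t=6:+1/29859840 t=7:−1/52254720 t=8:+1/464486400 t=9:−1/31352832000 = 319/62705664000; 3j²(8 8 6; -1 2 -1) = Δ·Π!·Σ² = 4205/772616  (sign -1)
I_A²/I_B² = (72/7429)/(4205/772616) = 7488/4205

7488/4205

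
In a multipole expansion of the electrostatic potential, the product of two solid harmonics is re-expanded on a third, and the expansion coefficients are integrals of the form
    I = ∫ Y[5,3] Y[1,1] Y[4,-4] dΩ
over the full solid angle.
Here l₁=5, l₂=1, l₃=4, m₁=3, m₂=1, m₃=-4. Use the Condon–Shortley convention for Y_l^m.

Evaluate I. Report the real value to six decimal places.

-0.049106

m-sum 0 ✓  L=10 even ✓  4≤4≤6 ✓
Π(2lᵢ+1) = 11×3×9 = 297
triangle coeff Δ(5,1,4) = 1/495
Σ_t [1,1]: t=1:−1/576 = -1/576
(3j)²=5/99 [(5 1 4; 0 0 0)], sign=-1
Σ_t [2,2]: t=2:+1/80640 = 1/80640
(3j)²=1/495 [(5 1 4; 3 1 -4)], sign=+1
⇒ 4πI² = 1/33
I = (-1)√(1/33/(4π)) = -0.04910640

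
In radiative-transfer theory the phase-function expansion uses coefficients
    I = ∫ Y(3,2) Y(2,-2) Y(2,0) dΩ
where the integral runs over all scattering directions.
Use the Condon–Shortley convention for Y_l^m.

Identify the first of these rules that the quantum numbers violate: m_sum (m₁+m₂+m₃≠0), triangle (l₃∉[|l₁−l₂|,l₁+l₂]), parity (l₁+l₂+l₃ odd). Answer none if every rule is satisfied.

parity

Σmᵢ = 0  ✓
l₃∈[|l₁−l₂|,l₁+l₂]=[1,5], have l₃=2  ✓
Σlᵢ = 7 ⇒ odd  ✗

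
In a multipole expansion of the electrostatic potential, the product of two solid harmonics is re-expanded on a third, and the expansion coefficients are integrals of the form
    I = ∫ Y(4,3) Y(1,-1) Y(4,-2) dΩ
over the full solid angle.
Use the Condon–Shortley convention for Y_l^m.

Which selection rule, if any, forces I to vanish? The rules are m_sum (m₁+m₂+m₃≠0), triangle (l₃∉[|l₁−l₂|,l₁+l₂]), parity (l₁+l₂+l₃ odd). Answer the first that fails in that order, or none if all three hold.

parity

azimuthal sum: 3 − 1 − 2 = 0  ✓
3 ≤ 4 ≤ 5 (triangle on l)  ✓
L = 4 + 1 + 4 = 9 (odd)  ✗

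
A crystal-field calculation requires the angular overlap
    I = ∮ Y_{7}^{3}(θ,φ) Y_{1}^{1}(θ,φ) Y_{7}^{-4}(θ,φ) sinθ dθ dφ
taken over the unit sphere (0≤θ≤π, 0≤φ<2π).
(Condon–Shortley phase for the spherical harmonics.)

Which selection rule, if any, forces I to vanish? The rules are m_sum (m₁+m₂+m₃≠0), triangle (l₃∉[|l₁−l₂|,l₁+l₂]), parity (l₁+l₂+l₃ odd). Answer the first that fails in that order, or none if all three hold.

m₁+m₂+m₃ = 3 + 1 − 4 = 0  ✓
triangle: |7−1|=6 ≤ l₃=7 ≤ 7+1=8  ✓
parity: l₁+l₂+l₃ = 15 is odd  ✗

parity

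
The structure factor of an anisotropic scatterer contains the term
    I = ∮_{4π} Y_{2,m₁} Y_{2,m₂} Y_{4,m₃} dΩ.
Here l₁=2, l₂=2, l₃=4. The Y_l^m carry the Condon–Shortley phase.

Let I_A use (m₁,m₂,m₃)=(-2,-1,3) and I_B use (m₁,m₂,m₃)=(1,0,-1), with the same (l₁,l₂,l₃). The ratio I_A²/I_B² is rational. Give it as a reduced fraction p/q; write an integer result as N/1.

7/6

l's match ⇒ only the (l;m) 3-j factors differ between A and B.
A: triangle coeff Δ(2,2,4) = 1/630; Σ_t [0,0]: t=0:+1/144 = 1/144; (3j)²=1/18 [(2 2 4; -2 -1 3)], sign=-1
B: triangle coeff Δ(2,2,4) = 1/630; Σ_t [0,0]: t=0:+1/24 = 1/24; (3j)²=1/21 [(2 2 4; 1 0 -1)], sign=-1
I_A²/I_B² = (1/18)/(1/21) = 7/6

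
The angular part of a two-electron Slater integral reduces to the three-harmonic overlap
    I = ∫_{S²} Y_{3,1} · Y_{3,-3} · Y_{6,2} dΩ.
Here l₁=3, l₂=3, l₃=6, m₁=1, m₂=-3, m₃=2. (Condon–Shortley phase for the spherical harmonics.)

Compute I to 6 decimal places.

0.062728

Checks pass: Σm=0; 12 even; l₃=6∈[0,6].
(2·3+1)(2·3+1)(2·6+1) = 637
Δ: 0! 6! 6! / 13! → 1/12012
sum: t=0:+1/1296 = 1/1296
3j²(3 3 6; 0 0 0) = Δ·Π!·Σ² = 100/3003  (sign +1)
sum: t=0:+1/34560 = 1/34560
3j²(3 3 6; 1 -3 2) = Δ·Π!·Σ² = 1/429  (sign +1)
combine: 4πI² = 637·100/3003·1/429 = 700/14157
take √, sign +1: I = 0.06272757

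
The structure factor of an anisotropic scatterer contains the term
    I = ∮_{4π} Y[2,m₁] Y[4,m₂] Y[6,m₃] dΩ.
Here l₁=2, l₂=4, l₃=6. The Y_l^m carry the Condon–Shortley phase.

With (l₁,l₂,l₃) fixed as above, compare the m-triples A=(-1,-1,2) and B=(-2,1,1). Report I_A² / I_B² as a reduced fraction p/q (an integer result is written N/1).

32/5

l's match ⇒ only the (l;m) 3-j factors differ between A and B.
A: triangle coeff Δ(2,4,6) = 1/6435; Σ_t [0,0]: t=0:+1/4320 = 1/4320; (3j)²=224/6435 [(2 4 6; -1 -1 2)], sign=+1
B: triangle coeff Δ(2,4,6) = 1/6435; Σ_t [0,0]: t=0:+1/17280 = 1/17280; (3j)²=7/1287 [(2 4 6; -2 1 1)], sign=-1
I_A²/I_B² = (224/6435)/(7/1287) = 32/5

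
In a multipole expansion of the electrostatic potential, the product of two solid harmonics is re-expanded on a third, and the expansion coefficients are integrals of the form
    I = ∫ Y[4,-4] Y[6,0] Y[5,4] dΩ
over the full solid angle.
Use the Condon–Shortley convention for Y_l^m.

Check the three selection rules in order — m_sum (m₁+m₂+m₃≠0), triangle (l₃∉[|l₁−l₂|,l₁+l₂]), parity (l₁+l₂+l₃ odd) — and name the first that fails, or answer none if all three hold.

parity

m₁+m₂+m₃ = -4 + 0 + 4 = 0  ✓
triangle: |4−6|=2 ≤ l₃=5 ≤ 4+6=10  ✓
parity: l₁+l₂+l₃ = 15 is odd  ✗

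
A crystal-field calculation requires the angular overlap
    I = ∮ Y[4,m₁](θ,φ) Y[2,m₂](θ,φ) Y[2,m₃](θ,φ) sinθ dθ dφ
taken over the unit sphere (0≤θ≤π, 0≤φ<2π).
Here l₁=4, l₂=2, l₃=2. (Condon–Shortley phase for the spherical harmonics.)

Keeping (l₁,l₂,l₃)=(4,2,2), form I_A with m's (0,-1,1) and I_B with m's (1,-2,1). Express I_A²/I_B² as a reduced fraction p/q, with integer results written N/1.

16/5

l's match ⇒ only the (l;m) 3-j factors differ between A and B.
A: triangle coeff Δ(4,2,2) = 1/630; Σ_t [1,1]: t=1:−1/36 = -1/36; (3j)²=8/315 [(4 2 2; 0 -1 1)], sign=+1
B: triangle coeff Δ(4,2,2) = 1/630; Σ_t [0,0]: t=0:+1/144 = 1/144; (3j)²=1/126 [(4 2 2; 1 -2 1)], sign=-1
I_A²/I_B² = (8/315)/(1/126) = 16/5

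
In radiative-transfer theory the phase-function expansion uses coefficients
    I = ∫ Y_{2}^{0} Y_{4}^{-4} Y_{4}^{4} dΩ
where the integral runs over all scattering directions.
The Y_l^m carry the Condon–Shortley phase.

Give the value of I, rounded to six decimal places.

m-sum 0 ✓  L=10 even ✓  2≤4≤6 ✓
Π(2lᵢ+1) = 5×9×9 = 405
triangle coeff Δ(2,4,4) = 1/13860
Σ_t [0,2]: t=0:+1/192 t=1:−1/36 t=2:+1/192 = -5/288
(3j)²=20/693 [(2 4 4; 0 0 0)], sign=-1
Σ_t [0,0]: t=0:+1/2880 = 1/2880
(3j)²=28/495 [(2 4 4; 0 -4 4)], sign=+1
⇒ 4πI² = 80/121
I = (-1)√(80/121/(4π)) = -0.22937568

-0.229376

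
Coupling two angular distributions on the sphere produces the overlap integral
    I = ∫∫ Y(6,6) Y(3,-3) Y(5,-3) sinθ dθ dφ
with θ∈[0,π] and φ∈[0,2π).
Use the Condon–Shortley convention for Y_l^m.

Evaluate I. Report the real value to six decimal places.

-0.119512

m-sum 0 ✓  L=14 even ✓  3≤5≤9 ✓
Π(2lᵢ+1) = 13×7×11 = 1001
triangle coeff Δ(6,3,5) = 1/675675
Σ_t [1,3]: t=1:−1/8640 t=2:+1/2304 t=3:−1/8640 = 7/34560
(3j)²=7/429 [(6 3 5; 0 0 0)], sign=-1
Σ_t [0,0]: t=0:+1/1935360 = 1/1935360
(3j)²=1/91 [(6 3 5; 6 -3 -3)], sign=+1
⇒ 4πI² = 7/39
I = (-1)√(7/39/(4π)) = -0.11951207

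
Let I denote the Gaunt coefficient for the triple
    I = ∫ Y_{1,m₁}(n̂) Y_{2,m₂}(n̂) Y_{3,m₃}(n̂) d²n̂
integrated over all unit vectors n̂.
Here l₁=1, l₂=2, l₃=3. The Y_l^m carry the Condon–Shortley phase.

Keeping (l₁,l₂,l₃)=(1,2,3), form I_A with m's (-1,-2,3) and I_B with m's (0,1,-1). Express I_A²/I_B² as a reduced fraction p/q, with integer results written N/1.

15/8

Same 1,2,3: normalisation and zero-m 3j drop out of the ratio.
A: Δ: 0! 2! 4! / 7! → 1/105; sum: t=0:+1/48 = 1/48; 3j²(1 2 3; -1 -2 3) = Δ·Π!·Σ² = 1/7  (sign +1)
B: Δ: 0! 2! 4! / 7! → 1/105; sum: t=0:+1/6 = 1/6; 3j²(1 2 3; 0 1 -1) = Δ·Π!·Σ² = 8/105  (sign +1)
I_A²/I_B² = (1/7)/(8/105) = 15/8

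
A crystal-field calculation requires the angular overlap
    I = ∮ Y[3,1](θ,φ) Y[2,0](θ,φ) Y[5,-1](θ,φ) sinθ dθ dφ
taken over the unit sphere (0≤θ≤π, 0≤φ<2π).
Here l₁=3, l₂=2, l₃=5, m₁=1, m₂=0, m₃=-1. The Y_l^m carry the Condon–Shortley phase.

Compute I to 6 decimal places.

Checks pass: Σm=0; 10 even; l₃=5∈[1,5].
(2·3+1)(2·2+1)(2·5+1) = 385
Δ: 0! 6! 4! / 11! → 1/2310
sum: t=0:+1/144 = 1/144
3j²(3 2 5; 0 0 0) = Δ·Π!·Σ² = 10/231  (sign -1)
sum: t=0:+1/192 = 1/192
3j²(3 2 5; 1 0 -1) = Δ·Π!·Σ² = 3/77  (sign +1)
combine: 4πI² = 385·10/231·3/77 = 50/77
take √, sign -1: I = -0.22731846

-0.227318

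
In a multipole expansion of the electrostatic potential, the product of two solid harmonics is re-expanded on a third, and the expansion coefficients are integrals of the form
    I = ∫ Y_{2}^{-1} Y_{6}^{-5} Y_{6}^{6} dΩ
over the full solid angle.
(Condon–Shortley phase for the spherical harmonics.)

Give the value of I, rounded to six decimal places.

0.178412

m-sum 0 ✓  L=14 even ✓  4≤6≤8 ✓
Π(2lᵢ+1) = 5×13×13 = 845
triangle coeff Δ(2,6,6) = 1/90090
Σ_t [0,2]: t=0:+1/69120 t=1:−1/14400 t=2:+1/69120 = -7/172800
(3j)²=14/715 [(2 6 6; 0 0 0)], sign=-1
Σ_t [1,1]: t=1:−1/7257600 = -1/7257600
(3j)²=11/455 [(2 6 6; -1 -5 6)], sign=-1
⇒ 4πI² = 2/5
I = (+1)√(2/5/(4π)) = 0.17841241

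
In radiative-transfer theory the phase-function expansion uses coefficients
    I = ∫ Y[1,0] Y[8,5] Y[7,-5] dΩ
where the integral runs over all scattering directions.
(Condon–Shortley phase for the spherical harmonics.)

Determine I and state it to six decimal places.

m-sum 0 ✓  L=16 even ✓  7≤7≤9 ✓
Π(2lᵢ+1) = 3×17×15 = 765
triangle coeff Δ(1,8,7) = 1/2040
Σ_t [1,1]: t=1:−1/25401600 = -1/25401600
(3j)²=8/255 [(1 8 7; 0 0 0)], sign=+1
Σ_t [1,1]: t=1:−1/958003200 = -1/958003200
(3j)²=13/680 [(1 8 7; 0 5 -5)], sign=-1
⇒ 4πI² = 39/85
I = (-1)√(39/85/(4π)) = -0.19108118

-0.191081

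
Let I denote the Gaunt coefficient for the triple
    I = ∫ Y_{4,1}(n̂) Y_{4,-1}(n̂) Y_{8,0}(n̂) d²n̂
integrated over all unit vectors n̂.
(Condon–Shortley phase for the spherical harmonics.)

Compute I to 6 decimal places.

0.187552

m-sum 0 ✓  L=16 even ✓  0≤8≤8 ✓
Π(2lᵢ+1) = 9×9×17 = 1377
triangle coeff Δ(4,4,8) = 1/218790
Σ_t [0,0]: t=0:+1/331776 = 1/331776
(3j)²=490/21879 [(4 4 8; 0 0 0)], sign=+1
Σ_t [0,0]: t=0:+1/518400 = 1/518400
(3j)²=1568/109395 [(4 4 8; 1 -1 0)], sign=+1
⇒ 4πI² = 153664/347633
I = (+1)√(153664/347633/(4π)) = 0.18755154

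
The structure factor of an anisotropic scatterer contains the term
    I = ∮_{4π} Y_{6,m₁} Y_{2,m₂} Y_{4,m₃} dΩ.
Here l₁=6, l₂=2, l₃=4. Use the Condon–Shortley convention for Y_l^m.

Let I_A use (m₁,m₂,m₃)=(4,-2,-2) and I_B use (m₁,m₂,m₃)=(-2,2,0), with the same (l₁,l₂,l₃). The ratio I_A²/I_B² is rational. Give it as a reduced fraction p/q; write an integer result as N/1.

3/1

Shared (l₁,l₂,l₃)=(6,2,4): N and (l;000)² cancel in I_A²/I_B².
A: Δ = 4!·8!·0!/13! = 1/6435; Racah Σ t=0..0: t=0:+1/34560 = 1/34560; ⇒ 3j(6 2 4; 4 -2 -2)² = 14/429, sgn +1
B: Δ = 4!·8!·0!/13! = 1/6435; Racah Σ t=4..4: t=4:+1/13824 = 1/13824; ⇒ 3j(6 2 4; -2 2 0)² = 14/1287, sgn +1
I_A²/I_B² = (14/429)/(14/1287) = 3/1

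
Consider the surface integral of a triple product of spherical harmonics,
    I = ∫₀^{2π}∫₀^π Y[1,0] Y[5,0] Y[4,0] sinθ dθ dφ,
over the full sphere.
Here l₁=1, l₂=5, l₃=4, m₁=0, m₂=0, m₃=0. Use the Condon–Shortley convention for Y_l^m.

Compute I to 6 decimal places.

0.245532

Checks pass: Σm=0; 10 even; l₃=4∈[4,6].
(2·1+1)(2·5+1)(2·4+1) = 297
Δ: 2! 0! 8! / 11! → 1/495
sum: t=1:−1/576 = -1/576
3j²(1 5 4; 0 0 0) = Δ·Π!·Σ² = 5/99  (sign -1)
(m-triple is (0,0,0) — same symbol as above.)
combine: 4πI² = 297·5/99·5/99 = 25/33
take √, sign +1: I = 0.24553200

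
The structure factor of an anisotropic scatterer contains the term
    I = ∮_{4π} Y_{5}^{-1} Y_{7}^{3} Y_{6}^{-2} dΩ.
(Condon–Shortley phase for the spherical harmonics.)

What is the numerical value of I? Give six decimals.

-0.101415

Rules hold: Σm=0, L=18 even, 2≤6≤12.
N = 11·15·13 = 2145
Δ = 6!·4!·8!/19! = 1/174594420
Racah Σ t=1..5: t=1:−1/4147200 t=2:+1/207360 t=3:−1/82944 t=4:+1/207360 t=5:−1/4147200 = -1/345600
⇒ 3j(5 7 6; 0 0 0)² = 420/46189, sgn -1
Racah Σ t=2..6: t=2:+1/46448640 t=3:−1/1088640 t=4:+1/276480 t=5:−1/518400 t=6:+1/9953280 = 23/25804800
⇒ 3j(5 7 6; -1 3 -2)² = 42849/6466460, sgn +1
4πI² = N·(3j₀)²·(3jₘ)² = 1928205/14919047
I = -1·√(0.129245/4π) = -0.10141475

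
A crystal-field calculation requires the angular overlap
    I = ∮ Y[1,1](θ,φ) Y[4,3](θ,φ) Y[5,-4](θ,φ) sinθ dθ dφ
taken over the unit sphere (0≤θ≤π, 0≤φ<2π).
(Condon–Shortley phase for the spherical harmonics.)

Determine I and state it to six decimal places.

0.294638

Checks pass: Σm=0; 10 even; l₃=5∈[3,5].
(2·1+1)(2·4+1)(2·5+1) = 297
Δ: 0! 2! 8! / 11! → 1/495
sum: t=0:+1/576 = 1/576
3j²(1 4 5; 0 0 0) = Δ·Π!·Σ² = 5/99  (sign -1)
sum: t=0:+1/10080 = 1/10080
3j²(1 4 5; 1 3 -4) = Δ·Π!·Σ² = 4/55  (sign -1)
combine: 4πI² = 297·5/99·4/55 = 12/11
take √, sign +1: I = 0.29463840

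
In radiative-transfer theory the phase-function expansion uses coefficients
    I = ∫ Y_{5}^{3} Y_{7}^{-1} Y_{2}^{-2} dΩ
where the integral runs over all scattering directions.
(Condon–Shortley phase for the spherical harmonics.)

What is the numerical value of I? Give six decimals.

Checks pass: Σm=0; 14 even; l₃=2∈[2,12].
(2·5+1)(2·7+1)(2·2+1) = 825
Δ: 10! 0! 4! / 15! → 1/15015
sum: t=5:−1/57600 = -1/57600
3j²(5 7 2; 0 0 0) = Δ·Π!·Σ² = 21/715  (sign -1)
sum: t=2:+1/1935360 = 1/1935360
3j²(5 7 2; 3 -1 -2) = Δ·Π!·Σ² = 1/1001  (sign +1)
combine: 4πI² = 825·21/715·1/1001 = 45/1859
take √, sign -1: I = -0.04388960

-0.043890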